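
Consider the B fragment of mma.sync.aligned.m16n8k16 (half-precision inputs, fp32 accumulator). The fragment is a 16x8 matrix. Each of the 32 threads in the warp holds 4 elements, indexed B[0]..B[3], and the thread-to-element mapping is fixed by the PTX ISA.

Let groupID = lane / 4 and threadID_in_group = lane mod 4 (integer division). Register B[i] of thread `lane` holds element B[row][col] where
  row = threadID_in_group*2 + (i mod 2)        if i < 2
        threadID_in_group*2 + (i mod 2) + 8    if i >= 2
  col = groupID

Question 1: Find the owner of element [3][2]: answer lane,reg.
c:2=>grp=2  r:3=>rB=0,tig=1,lo=1
L=2*4+1=9  i=0*2+1=1

9,1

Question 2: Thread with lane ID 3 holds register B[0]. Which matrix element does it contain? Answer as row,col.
L=3->g=3>>2=0, t=3&3=3
[0]->row 3·2+0+0=6  col g=0

6,0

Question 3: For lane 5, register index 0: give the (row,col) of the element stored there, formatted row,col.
2,1

5: gr=1,th=1
[0] (1*2+0+0,1) = (2,1)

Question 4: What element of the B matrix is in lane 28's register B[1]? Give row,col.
1,7

28: gid=7,tid=0
[1] (0*2+1+0,7) = (1,7)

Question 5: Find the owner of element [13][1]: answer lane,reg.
6,3

c=1→G=1  r=13→rhi=1,T=2,p=1
L=1*4+2=6  i=1*2+1=3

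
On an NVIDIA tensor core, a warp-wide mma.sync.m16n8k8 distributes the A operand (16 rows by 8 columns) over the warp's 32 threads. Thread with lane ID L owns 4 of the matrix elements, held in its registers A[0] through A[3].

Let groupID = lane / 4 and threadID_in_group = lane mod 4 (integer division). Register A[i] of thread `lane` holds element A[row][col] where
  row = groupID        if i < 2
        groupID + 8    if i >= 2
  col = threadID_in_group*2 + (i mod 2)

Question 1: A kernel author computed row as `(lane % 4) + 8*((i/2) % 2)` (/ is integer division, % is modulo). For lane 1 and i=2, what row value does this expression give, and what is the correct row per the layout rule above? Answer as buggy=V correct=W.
buggy=9 correct=8

`(lane % 4) + 8*((i/2) % 2)`[1,2]->9
1: g=0,t=1
[2] (0+8,1*2+0) = (8,2)
row: 9 vs 8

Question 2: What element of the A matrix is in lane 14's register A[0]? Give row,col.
3,4

14: gr=3,th=2
[0] (3+0,2*2+0) = (3,4)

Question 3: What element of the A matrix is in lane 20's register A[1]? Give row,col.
5,1

lane 20->20/4=5, 20 mod 4=0
i=1  r:5+0->5  c:2·0+1->1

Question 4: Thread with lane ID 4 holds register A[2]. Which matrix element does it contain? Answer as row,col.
9,0

L=4⇒gr=4>>2=1, th=4&3=0
[2]⇒row 1+8=9  col 0·2+0=0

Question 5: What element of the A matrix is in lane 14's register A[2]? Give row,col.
L=14->g=14>>2=3, t=14&3=2
[2]->row 3+8=11  col 2·2+0=4

11,4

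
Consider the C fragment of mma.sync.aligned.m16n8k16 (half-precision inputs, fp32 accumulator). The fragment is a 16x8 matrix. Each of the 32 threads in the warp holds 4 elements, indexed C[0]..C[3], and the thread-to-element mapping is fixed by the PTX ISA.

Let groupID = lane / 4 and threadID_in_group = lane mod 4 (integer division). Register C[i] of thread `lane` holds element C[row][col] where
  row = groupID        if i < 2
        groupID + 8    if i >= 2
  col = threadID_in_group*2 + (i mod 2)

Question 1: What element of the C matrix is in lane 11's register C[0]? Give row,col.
lane 11: grp=2 (11/4), tig=3 (11%4)
i=0: r=2+0=2, c=3*2+0=6

2,6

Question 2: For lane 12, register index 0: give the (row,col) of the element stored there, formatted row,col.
12: grp=3,tig=0
[0] (3+0,0*2+0) = (3,0)

3,0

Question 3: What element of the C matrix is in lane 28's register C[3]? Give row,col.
L=28=>grp=28>>2=7, tig=28&3=0
[3]=>row 7+8=15  col 0·2+1=1

15,1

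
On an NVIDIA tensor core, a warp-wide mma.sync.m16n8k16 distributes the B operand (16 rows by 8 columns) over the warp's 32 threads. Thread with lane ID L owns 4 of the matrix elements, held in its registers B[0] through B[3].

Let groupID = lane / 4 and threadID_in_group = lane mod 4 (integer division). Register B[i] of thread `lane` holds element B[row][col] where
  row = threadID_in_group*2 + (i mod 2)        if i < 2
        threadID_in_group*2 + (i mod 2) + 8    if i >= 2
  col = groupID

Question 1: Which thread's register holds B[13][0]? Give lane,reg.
c=0→G=0  r=13→rhi=1,T=2,p=1
L=0*4+2=2  i=1*2+1=3

2,3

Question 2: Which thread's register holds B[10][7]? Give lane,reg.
c=7⇒gr=7  r=10⇒Rb=1,th=1,odd=0
L=7*4+1=29  i=1*2+0=2

29,2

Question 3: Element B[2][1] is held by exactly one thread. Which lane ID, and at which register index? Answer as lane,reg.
5,0

c=1→G=1  r=2→rhi=0,T=1,p=0
L=1*4+1=5  i=0*2+0=0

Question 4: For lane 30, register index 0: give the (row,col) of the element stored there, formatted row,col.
30: g=7,t=2
[0] (2*2+0+0,7) = (4,7)

4,7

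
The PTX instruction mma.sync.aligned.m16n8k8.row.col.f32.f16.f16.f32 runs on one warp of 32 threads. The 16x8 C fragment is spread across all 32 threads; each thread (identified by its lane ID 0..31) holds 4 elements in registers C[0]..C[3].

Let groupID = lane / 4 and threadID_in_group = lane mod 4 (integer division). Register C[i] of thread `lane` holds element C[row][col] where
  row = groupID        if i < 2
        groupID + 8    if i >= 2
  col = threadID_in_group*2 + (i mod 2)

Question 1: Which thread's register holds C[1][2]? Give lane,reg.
5,0

r=1⇒gr=1,Rb=0  c=2⇒th=1,odd=0
L=1*4+1=5  i=0*2+0=0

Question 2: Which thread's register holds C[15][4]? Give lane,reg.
30,2

r:15=>grp=7,rB=1  c:4=>tig=2,lo=0
L=7*4+2=30  i=1*2+0=2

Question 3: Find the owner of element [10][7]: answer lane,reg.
11,3

r=10→G=2,rhi=1  c=7→T=3,p=1
L=2*4+3=11  i=1*2+1=3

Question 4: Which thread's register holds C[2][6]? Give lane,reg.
r:2=>grp=2,rB=0  c:6=>tig=3,lo=0
L=2*4+3=11  i=0*2+0=0

11,0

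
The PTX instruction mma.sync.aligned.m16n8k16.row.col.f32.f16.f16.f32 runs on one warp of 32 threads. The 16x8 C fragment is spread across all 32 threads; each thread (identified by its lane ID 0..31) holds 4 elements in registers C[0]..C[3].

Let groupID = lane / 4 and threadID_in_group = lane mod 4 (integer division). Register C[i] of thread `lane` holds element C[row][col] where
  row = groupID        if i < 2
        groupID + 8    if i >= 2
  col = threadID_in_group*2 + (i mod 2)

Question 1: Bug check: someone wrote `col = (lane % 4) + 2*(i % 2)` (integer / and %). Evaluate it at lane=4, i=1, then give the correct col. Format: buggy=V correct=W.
buggy=2 correct=1

`(lane % 4) + 2*(i % 2)`[4,1]->2
lane 4: gid=1 (4/4), tid=0 (4%4)
i=1: r=1+0=1, c=0*2+1=1
col: 2 vs 1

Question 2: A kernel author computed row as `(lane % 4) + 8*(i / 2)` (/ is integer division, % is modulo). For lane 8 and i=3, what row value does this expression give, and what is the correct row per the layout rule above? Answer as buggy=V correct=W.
buggy=8 correct=10

`(lane % 4) + 8*(i / 2)`[8,3]->8
8: g=2,t=0
[3] (2+8,0*2+1) = (10,1)
row: 8 vs 10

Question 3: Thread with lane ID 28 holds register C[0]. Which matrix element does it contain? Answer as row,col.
lane 28⇒28/4=7, 28 mod 4=0
i=0  r:7+0⇒7  c:2·0+0⇒0

7,0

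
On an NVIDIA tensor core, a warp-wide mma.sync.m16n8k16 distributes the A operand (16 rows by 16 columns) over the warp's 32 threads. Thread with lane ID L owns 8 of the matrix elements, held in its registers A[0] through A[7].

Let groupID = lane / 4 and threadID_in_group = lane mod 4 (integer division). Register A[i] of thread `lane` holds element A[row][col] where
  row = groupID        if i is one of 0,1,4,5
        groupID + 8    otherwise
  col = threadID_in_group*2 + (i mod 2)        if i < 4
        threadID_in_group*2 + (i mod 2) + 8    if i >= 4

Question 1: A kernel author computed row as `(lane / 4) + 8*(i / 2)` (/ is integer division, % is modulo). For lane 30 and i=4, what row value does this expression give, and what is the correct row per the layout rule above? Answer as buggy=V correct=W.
`(lane / 4) + 8*(i / 2)`[30,4]->23
L=30->gid=30>>2=7, tid=30&3=2
[4]->row 7+0=7  col 2·2+0+8=12
row: 23 vs 7

buggy=23 correct=7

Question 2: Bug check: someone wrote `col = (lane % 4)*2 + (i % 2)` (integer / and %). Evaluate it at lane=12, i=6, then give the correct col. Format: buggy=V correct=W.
`(lane % 4)*2 + (i % 2)`[12,6]=>0
lane 12=>12/4=3, 12 mod 4=0
i=6  r:3+8=>11  c:2·0+0+8=>8
col: 0 vs 8

buggy=0 correct=8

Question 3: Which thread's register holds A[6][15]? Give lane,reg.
r=6→G=6,rhi=0  c=15→chi=1,T=3,p=1
L=6*4+3=27  i=1*4+0*2+1=5

27,5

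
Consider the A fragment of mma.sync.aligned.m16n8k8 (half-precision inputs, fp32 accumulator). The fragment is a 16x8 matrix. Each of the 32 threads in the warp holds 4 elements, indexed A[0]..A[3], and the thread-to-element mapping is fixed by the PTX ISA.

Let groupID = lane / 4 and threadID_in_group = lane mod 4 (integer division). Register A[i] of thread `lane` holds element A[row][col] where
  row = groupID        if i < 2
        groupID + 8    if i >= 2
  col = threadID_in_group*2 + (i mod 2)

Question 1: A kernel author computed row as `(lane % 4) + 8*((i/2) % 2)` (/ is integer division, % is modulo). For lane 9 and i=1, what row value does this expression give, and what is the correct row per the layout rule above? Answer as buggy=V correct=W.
buggy=1 correct=2

`(lane % 4) + 8*((i/2) % 2)`[9,1]->1
lane 9: g=2 (9/4), t=1 (9%4)
i=1: r=2+0=2, c=1*2+1=3
row: 1 vs 2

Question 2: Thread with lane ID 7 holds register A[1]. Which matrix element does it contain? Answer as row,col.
7: G=1,T=3
[1] (1+0,3*2+1) = (1,7)

1,7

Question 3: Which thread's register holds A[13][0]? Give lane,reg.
20,2

r=13→G=5,rhi=1  c=0→T=0,p=0
L=5*4+0=20  i=1*2+0=2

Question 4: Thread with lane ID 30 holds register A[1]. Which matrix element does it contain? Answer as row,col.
L=30→G=30>>2=7, T=30&3=2
[1]→row 7+0=7  col 2·2+1=5

7,5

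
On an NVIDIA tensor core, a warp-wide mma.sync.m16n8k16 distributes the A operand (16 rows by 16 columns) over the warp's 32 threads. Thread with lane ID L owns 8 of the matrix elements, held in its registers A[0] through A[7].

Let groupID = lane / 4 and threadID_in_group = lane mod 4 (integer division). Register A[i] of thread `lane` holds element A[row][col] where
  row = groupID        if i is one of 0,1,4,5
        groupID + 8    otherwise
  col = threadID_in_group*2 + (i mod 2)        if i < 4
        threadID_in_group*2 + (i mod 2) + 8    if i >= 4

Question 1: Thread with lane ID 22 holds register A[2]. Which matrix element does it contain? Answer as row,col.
lane 22→22/4=5, 22 mod 4=2
i=2  r:5+8→13  c:2·2+0+0→4

13,4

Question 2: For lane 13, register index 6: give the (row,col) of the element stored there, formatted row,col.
L=13→G=13>>2=3, T=13&3=1
[6]→row 3+8=11  col 1·2+0+8=10

11,10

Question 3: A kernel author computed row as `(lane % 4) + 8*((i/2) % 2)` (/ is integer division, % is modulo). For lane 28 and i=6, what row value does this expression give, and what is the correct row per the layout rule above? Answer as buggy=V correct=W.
buggy=8 correct=15

`(lane % 4) + 8*((i/2) % 2)`[28,6]→8
28: G=7,T=0
[6] (7+8,0*2+0+8) = (15,8)
row: 8 vs 15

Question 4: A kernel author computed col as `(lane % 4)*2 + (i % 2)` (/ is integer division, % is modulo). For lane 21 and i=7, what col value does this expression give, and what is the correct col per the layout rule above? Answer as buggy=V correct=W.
buggy=3 correct=11

`(lane % 4)*2 + (i % 2)`[21,7]->3
lane 21->21/4=5, 21 mod 4=1
i=7  r:5+8->13  c:2·1+1+8->11
col: 3 vs 11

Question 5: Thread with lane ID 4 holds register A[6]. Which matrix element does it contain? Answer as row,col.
lane 4: g=1 (4/4), t=0 (4%4)
i=6: r=1+8=9, c=0*2+0+8=8

9,8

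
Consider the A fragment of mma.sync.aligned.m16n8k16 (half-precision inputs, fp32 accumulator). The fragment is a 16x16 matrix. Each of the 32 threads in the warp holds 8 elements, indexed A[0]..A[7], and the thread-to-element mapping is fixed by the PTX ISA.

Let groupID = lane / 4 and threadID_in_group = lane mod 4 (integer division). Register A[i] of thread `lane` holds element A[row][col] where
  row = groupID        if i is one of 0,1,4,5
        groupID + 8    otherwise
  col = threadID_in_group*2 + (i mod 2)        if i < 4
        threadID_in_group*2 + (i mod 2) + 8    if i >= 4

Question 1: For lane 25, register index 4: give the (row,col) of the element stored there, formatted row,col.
lane 25->25/4=6, 25 mod 4=1
i=4  r:6+0->6  c:2·1+0+8->10

6,10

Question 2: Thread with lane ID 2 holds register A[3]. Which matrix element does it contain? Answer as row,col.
2: G=0,T=2
[3] (0+8,2*2+1+0) = (8,5)

8,5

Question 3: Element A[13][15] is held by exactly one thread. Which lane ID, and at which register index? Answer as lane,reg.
r=13→G=5,rhi=1  c=15→chi=1,T=3,p=1
L=5*4+3=23  i=1*4+1*2+1=7

23,7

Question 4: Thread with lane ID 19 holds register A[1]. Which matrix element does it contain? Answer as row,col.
4,7

lane 19: gid=4 (19/4), tid=3 (19%4)
i=1: r=4+0=4, c=3*2+1+0=7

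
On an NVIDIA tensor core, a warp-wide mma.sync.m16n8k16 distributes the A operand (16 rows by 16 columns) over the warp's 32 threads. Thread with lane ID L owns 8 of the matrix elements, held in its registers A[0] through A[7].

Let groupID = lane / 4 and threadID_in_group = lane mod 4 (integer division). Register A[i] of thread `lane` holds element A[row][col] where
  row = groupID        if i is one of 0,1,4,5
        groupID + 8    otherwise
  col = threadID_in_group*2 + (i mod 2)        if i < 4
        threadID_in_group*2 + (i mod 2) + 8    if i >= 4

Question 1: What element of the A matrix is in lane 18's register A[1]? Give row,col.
lane 18⇒18/4=4, 18 mod 4=2
i=1  r:4+0⇒4  c:2·2+1+0⇒5

4,5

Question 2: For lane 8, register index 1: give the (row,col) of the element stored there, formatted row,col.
2,1

L=8->gid=8>>2=2, tid=8&3=0
[1]->row 2+0=2  col 0·2+1+0=1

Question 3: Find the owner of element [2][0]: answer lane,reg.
r: 2->gid=2,r8=0  c: 0->c8=0,tid=0,i&1=0
L=2*4+0=8  i=0*4+0*2+0=0

8,0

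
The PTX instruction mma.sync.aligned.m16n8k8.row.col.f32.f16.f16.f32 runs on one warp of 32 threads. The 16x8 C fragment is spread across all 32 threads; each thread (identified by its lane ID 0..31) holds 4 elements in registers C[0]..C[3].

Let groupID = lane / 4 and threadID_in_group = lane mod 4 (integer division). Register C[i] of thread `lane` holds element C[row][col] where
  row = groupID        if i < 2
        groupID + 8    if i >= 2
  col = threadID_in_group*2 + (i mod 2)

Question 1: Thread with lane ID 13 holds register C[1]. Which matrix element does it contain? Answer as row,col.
lane 13: grp=3 (13/4), tig=1 (13%4)
i=1: r=3+0=3, c=1*2+1=3

3,3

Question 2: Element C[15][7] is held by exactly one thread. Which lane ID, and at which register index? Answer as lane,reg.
r=15->g=7,rb=1  c=7->t=3,b0=1
L=7*4+3=31  i=1*2+1=3

31,3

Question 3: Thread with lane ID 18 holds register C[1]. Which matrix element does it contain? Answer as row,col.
4,5

lane 18=>18/4=4, 18 mod 4=2
i=1  r:4+0=>4  c:2·2+1=>5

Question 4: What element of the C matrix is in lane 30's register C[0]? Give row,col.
lane 30→30/4=7, 30 mod 4=2
i=0  r:7+0→7  c:2·2+0→4

7,4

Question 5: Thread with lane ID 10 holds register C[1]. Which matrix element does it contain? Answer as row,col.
L=10->g=10>>2=2, t=10&3=2
[1]->row 2+0=2  col 2·2+1=5

2,5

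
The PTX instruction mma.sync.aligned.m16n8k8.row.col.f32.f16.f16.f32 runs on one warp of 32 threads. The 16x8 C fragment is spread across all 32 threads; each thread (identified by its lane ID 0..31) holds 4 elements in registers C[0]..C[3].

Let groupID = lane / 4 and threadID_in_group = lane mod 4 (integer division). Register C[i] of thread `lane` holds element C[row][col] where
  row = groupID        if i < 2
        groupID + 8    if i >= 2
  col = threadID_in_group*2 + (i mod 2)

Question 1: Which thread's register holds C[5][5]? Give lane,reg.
22,1

r:5=>grp=5,rB=0  c:5=>tig=2,lo=1
L=5*4+2=22  i=0*2+1=1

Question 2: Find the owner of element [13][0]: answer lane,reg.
20,2

r: 13->gid=5,r8=1  c: 0->tid=0,i&1=0
L=5*4+0=20  i=1*2+0=2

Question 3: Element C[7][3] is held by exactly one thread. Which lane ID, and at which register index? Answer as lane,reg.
29,1

r=7->g=7,rb=0  c=3->t=1,b0=1
L=7*4+1=29  i=0*2+1=1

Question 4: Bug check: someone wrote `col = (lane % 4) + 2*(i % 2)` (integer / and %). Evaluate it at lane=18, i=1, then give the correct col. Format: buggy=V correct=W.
buggy=4 correct=5

`(lane % 4) + 2*(i % 2)`[18,1]=>4
18: grp=4,tig=2
[1] (4+0,2*2+1) = (4,5)
col: 4 vs 5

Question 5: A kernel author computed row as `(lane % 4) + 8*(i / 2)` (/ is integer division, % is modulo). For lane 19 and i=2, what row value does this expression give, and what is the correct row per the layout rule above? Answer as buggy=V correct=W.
`(lane % 4) + 8*(i / 2)`[19,2]⇒11
L=19⇒gr=19>>2=4, th=19&3=3
[2]⇒row 4+8=12  col 3·2+0=6
row: 11 vs 12

buggy=11 correct=12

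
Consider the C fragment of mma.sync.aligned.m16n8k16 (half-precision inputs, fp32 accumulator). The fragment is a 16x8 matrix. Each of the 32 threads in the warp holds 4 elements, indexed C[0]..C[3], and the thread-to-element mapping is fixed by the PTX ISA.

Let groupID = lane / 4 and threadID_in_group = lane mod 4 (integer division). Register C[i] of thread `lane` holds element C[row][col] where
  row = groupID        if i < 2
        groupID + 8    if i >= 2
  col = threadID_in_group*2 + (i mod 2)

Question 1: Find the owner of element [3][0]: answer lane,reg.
r:3=>grp=3,rB=0  c:0=>tig=0,lo=0
L=3*4+0=12  i=0*2+0=0

12,0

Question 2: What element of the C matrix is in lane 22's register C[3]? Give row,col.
13,5

lane 22: grp=5 (22/4), tig=2 (22%4)
i=3: r=5+8=13, c=2*2+1=5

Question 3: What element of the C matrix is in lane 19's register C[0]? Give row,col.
4,6

lane 19->19/4=4, 19 mod 4=3
i=0  r:4+0->4  c:2·3+0->6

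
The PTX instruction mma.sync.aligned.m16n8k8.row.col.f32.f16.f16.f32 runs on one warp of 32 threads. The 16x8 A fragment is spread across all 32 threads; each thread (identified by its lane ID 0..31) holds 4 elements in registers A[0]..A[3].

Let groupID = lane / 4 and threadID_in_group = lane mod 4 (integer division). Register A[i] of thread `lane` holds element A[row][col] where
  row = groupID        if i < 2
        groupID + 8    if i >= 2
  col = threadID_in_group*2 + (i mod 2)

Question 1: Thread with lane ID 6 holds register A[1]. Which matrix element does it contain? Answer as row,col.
1,5

lane 6=>6/4=1, 6 mod 4=2
i=1  r:1+0=>1  c:2·2+1=>5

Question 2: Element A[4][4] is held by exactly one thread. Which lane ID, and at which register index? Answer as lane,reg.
18,0

r=4->g=4,rb=0  c=4->t=2,b0=0
L=4*4+2=18  i=0*2+0=0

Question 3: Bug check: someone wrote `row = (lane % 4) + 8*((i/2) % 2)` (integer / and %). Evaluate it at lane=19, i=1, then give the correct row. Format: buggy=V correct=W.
buggy=3 correct=4

`(lane % 4) + 8*((i/2) % 2)`[19,1]→3
19: G=4,T=3
[1] (4+0,3*2+1) = (4,7)
row: 3 vs 4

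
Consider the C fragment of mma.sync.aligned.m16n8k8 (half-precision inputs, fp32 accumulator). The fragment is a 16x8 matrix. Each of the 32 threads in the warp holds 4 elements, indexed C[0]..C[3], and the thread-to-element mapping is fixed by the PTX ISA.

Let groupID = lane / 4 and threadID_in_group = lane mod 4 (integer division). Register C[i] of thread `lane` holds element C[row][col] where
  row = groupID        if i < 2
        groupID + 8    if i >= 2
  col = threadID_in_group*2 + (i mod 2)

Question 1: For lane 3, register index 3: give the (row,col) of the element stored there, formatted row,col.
8,7

lane 3: g=0 (3/4), t=3 (3%4)
i=3: r=0+8=8, c=3*2+1=7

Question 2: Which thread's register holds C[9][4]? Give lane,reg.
r=9->g=1,rb=1  c=4->t=2,b0=0
L=1*4+2=6  i=1*2+0=2

6,2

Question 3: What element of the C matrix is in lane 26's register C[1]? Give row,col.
lane 26: G=6 (26/4), T=2 (26%4)
i=1: r=6+0=6, c=2*2+1=5

6,5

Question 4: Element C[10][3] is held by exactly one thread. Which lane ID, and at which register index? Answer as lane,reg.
r=10->g=2,rb=1  c=3->t=1,b0=1
L=2*4+1=9  i=1*2+1=3

9,3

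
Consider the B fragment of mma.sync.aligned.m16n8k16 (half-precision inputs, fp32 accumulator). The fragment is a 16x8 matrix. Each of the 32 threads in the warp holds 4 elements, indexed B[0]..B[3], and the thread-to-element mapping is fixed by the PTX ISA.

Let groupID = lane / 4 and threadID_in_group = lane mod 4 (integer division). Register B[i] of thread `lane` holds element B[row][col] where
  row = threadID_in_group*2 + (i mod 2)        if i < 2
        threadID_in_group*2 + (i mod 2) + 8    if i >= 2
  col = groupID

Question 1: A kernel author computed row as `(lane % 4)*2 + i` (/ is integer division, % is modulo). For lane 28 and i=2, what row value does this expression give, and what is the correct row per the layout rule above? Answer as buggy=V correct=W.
`(lane % 4)*2 + i`[28,2]->2
28: gid=7,tid=0
[2] (0*2+0+8,7) = (8,7)
row: 2 vs 8

buggy=2 correct=8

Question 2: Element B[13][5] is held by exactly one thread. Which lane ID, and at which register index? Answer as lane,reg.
22,3

c=5->g=5  r=13->rb=1,t=2,b0=1
L=5*4+2=22  i=1*2+1=3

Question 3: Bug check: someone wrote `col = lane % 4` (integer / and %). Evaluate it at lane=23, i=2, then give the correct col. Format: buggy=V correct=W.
`lane % 4`[23,2]->3
lane 23: g=5 (23/4), t=3 (23%4)
i=2: r=3*2+0+8=14, c=g=5
col: 3 vs 5

buggy=3 correct=5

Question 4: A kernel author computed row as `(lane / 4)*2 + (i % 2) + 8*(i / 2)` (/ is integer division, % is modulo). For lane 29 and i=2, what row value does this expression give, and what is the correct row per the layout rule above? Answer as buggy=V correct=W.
buggy=22 correct=10

`(lane / 4)*2 + (i % 2) + 8*(i / 2)`[29,2]->22
lane 29->29/4=7, 29 mod 4=1
i=2  r:2·1+0+8->10  c:7
row: 22 vs 10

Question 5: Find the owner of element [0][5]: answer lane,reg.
20,0

c:5=>grp=5  r:0=>rB=0,tig=0,lo=0
L=5*4+0=20  i=0*2+0=0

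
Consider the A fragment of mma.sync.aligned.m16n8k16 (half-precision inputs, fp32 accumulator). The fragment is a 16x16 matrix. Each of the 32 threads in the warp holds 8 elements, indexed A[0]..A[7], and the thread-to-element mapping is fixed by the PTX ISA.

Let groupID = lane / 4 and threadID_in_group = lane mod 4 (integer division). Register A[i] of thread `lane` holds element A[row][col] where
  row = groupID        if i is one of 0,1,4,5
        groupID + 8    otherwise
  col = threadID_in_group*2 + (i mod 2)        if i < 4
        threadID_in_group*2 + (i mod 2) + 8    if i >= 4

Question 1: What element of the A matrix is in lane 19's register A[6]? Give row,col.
12,14

lane 19->19/4=4, 19 mod 4=3
i=6  r:4+8->12  c:2·3+0+8->14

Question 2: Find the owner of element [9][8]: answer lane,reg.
4,6

r:9=>grp=1,rB=1  c:8=>cB=1,tig=0,lo=0
L=1*4+0=4  i=1*4+1*2+0=6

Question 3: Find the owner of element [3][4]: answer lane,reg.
14,0

r: 3->gid=3,r8=0  c: 4->c8=0,tid=2,i&1=0
L=3*4+2=14  i=0*4+0*2+0=0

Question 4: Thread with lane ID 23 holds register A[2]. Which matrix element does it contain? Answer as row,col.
lane 23: grp=5 (23/4), tig=3 (23%4)
i=2: r=5+8=13, c=3*2+0+0=6

13,6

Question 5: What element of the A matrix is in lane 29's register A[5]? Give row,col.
7,11

lane 29->29/4=7, 29 mod 4=1
i=5  r:7+0->7  c:2·1+1+8->11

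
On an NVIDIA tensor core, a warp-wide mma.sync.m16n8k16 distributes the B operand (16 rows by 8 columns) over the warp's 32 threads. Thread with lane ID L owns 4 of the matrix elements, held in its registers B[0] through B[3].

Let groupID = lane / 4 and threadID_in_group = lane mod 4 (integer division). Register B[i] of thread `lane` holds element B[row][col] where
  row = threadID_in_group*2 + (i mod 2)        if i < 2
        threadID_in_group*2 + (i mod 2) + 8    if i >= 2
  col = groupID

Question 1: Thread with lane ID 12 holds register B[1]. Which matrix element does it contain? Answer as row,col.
lane 12->12/4=3, 12 mod 4=0
i=1  r:2·0+1+0->1  c:3

1,3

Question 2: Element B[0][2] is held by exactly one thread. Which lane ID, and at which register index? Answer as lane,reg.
8,0

c=2⇒gr=2  r=0⇒Rb=0,th=0,odd=0
L=2*4+0=8  i=0*2+0=0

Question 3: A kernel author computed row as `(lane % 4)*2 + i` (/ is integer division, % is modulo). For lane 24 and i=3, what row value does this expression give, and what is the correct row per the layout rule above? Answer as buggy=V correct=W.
`(lane % 4)*2 + i`[24,3]->3
L=24->g=24>>2=6, t=24&3=0
[3]->row 0·2+1+8=9  col g=6
row: 3 vs 9

buggy=3 correct=9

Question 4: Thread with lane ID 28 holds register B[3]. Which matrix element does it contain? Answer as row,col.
lane 28: gid=7 (28/4), tid=0 (28%4)
i=3: r=0*2+1+8=9, c=gid=7

9,7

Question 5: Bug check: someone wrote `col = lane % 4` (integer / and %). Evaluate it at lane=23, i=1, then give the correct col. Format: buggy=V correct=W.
buggy=3 correct=5

`lane % 4`[23,1]->3
23: g=5,t=3
[1] (3*2+1+0,5) = (7,5)
col: 3 vs 5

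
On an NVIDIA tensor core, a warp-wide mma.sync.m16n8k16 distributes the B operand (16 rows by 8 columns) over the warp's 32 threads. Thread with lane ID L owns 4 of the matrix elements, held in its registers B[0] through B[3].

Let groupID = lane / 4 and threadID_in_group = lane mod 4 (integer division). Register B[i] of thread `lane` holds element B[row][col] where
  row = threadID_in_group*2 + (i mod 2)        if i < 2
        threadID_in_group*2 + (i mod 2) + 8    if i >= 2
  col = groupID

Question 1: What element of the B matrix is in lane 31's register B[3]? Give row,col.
15,7

L=31=>grp=31>>2=7, tig=31&3=3
[3]=>row 3·2+1+8=15  col grp=7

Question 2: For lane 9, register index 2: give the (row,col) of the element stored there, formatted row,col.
10,2

L=9→G=9>>2=2, T=9&3=1
[2]→row 1·2+0+8=10  col G=2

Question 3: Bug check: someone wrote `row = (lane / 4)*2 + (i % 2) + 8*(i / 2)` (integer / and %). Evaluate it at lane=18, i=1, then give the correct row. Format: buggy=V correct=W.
buggy=9 correct=5

`(lane / 4)*2 + (i % 2) + 8*(i / 2)`[18,1]->9
lane 18: g=4 (18/4), t=2 (18%4)
i=1: r=2*2+1+0=5, c=g=4
row: 9 vs 5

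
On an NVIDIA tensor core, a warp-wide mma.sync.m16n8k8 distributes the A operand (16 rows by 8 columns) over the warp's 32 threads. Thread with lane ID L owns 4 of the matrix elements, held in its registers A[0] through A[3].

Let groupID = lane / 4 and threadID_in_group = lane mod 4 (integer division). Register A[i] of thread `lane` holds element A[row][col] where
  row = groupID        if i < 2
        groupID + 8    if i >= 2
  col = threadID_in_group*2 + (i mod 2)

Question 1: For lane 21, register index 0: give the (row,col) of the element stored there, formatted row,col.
5,2

L=21⇒gr=21>>2=5, th=21&3=1
[0]⇒row 5+0=5  col 1·2+0=2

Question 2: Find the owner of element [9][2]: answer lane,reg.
r: 9->gid=1,r8=1  c: 2->tid=1,i&1=0
L=1*4+1=5  i=1*2+0=2

5,2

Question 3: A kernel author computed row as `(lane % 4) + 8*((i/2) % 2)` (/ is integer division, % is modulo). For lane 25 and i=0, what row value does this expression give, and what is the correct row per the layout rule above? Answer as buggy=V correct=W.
buggy=1 correct=6

`(lane % 4) + 8*((i/2) % 2)`[25,0]->1
L=25->g=25>>2=6, t=25&3=1
[0]->row 6+0=6  col 1·2+0=2
row: 1 vs 6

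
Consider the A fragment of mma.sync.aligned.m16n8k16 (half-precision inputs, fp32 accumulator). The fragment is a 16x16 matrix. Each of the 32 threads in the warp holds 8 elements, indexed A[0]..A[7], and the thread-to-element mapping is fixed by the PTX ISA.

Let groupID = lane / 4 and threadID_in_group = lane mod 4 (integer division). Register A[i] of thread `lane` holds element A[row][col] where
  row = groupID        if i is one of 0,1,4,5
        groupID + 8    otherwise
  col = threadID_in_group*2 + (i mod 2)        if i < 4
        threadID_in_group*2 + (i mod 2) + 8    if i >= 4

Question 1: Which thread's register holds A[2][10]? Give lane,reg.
9,4

r=2→G=2,rhi=0  c=10→chi=1,T=1,p=0
L=2*4+1=9  i=1*4+0*2+0=4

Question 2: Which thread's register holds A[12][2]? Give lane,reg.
r=12->g=4,rb=1  c=2->cb=0,t=1,b0=0
L=4*4+1=17  i=0*4+1*2+0=2

17,2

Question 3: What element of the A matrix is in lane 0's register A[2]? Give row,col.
8,0

L=0->g=0>>2=0, t=0&3=0
[2]->row 0+8=8  col 0·2+0+0=0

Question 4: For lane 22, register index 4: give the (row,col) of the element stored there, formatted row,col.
5,12

22: grp=5,tig=2
[4] (5+0,2*2+0+8) = (5,12)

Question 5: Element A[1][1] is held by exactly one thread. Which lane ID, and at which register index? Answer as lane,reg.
4,1

r=1->g=1,rb=0  c=1->cb=0,t=0,b0=1
L=1*4+0=4  i=0*4+0*2+1=1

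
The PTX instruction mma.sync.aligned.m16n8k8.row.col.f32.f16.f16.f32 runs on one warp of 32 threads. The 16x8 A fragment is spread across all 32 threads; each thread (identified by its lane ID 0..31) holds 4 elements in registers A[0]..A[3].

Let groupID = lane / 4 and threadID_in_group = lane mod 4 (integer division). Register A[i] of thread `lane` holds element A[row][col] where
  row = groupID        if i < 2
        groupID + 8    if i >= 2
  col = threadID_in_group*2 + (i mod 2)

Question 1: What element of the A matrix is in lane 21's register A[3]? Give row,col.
13,3

21: g=5,t=1
[3] (5+8,1*2+1) = (13,3)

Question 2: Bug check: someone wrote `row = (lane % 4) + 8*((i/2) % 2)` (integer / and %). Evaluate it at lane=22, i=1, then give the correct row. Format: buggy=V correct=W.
`(lane % 4) + 8*((i/2) % 2)`[22,1]->2
lane 22->22/4=5, 22 mod 4=2
i=1  r:5+0->5  c:2·2+1->5
row: 2 vs 5

buggy=2 correct=5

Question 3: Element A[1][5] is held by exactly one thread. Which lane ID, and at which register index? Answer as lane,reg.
6,1

r=1⇒gr=1,Rb=0  c=5⇒th=2,odd=1
L=1*4+2=6  i=0*2+1=1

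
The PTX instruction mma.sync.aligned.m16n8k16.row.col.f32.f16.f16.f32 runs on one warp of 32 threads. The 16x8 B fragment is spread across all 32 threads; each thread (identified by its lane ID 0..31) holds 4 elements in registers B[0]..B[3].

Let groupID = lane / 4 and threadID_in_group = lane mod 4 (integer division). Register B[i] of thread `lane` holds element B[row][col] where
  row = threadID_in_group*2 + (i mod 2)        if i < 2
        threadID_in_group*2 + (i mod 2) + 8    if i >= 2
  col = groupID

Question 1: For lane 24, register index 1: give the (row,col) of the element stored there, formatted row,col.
1,6

L=24⇒gr=24>>2=6, th=24&3=0
[1]⇒row 0·2+1+0=1  col gr=6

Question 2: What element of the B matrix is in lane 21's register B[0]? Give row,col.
2,5

21: grp=5,tig=1
[0] (1*2+0+0,5) = (2,5)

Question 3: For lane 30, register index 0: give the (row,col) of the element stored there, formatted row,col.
lane 30⇒30/4=7, 30 mod 4=2
i=0  r:2·2+0+0⇒4  c:7

4,7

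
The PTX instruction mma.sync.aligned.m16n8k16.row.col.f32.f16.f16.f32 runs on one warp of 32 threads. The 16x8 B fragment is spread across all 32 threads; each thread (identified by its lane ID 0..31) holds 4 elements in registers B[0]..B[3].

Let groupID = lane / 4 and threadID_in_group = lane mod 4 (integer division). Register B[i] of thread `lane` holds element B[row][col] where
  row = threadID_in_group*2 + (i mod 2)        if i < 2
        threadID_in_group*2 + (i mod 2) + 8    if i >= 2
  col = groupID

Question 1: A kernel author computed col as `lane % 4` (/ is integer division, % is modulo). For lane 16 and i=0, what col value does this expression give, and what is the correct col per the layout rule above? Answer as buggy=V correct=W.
buggy=0 correct=4

`lane % 4`[16,0]->0
lane 16->16/4=4, 16 mod 4=0
i=0  r:2·0+0+0->0  c:4
col: 0 vs 4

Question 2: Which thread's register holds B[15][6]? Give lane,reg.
c:6=>grp=6  r:15=>rB=1,tig=3,lo=1
L=6*4+3=27  i=1*2+1=3

27,3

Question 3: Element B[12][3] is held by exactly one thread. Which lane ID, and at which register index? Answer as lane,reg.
14,2

c:3=>grp=3  r:12=>rB=1,tig=2,lo=0
L=3*4+2=14  i=1*2+0=2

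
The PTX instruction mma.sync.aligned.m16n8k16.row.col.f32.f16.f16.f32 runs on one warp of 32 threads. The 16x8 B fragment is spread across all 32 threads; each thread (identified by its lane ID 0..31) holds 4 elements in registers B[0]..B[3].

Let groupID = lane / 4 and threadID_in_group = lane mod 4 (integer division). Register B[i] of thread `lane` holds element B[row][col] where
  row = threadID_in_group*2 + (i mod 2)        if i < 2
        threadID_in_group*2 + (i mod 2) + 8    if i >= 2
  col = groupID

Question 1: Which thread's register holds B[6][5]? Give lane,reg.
c=5->g=5  r=6->rb=0,t=3,b0=0
L=5*4+3=23  i=0*2+0=0

23,0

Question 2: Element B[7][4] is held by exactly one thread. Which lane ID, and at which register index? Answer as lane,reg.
c: 4->gid=4  r: 7->r8=0,tid=3,i&1=1
L=4*4+3=19  i=0*2+1=1

19,1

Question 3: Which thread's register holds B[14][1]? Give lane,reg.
7,2

c=1→G=1  r=14→rhi=1,T=3,p=0
L=1*4+3=7  i=1*2+0=2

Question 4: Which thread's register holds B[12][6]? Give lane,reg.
26,2

c: 6->gid=6  r: 12->r8=1,tid=2,i&1=0
L=6*4+2=26  i=1*2+0=2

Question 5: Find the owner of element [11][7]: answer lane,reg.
c=7⇒gr=7  r=11⇒Rb=1,th=1,odd=1
L=7*4+1=29  i=1*2+1=3

29,3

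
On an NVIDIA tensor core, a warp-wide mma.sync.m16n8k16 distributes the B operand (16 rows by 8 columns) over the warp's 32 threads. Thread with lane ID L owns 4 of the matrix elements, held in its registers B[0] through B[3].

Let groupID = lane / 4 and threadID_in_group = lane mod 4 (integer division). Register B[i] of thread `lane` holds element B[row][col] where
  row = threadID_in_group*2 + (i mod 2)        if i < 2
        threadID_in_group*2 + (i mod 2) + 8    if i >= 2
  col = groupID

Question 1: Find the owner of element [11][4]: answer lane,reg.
c=4->g=4  r=11->rb=1,t=1,b0=1
L=4*4+1=17  i=1*2+1=3

17,3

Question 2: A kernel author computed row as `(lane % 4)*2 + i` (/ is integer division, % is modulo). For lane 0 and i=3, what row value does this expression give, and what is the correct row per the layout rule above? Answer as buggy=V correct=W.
`(lane % 4)*2 + i`[0,3]→3
L=0→G=0>>2=0, T=0&3=0
[3]→row 0·2+1+8=9  col G=0
row: 3 vs 9

buggy=3 correct=9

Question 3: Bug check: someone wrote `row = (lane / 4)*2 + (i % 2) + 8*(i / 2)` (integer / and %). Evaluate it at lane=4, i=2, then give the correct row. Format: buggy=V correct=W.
`(lane / 4)*2 + (i % 2) + 8*(i / 2)`[4,2]->10
lane 4->4/4=1, 4 mod 4=0
i=2  r:2·0+0+8->8  c:1
row: 10 vs 8

buggy=10 correct=8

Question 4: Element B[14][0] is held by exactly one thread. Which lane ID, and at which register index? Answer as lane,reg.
c: 0->gid=0  r: 14->r8=1,tid=3,i&1=0
L=0*4+3=3  i=1*2+0=2

3,2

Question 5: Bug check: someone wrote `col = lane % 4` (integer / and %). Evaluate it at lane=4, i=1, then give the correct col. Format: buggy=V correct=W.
buggy=0 correct=1

`lane % 4`[4,1]→0
lane 4: G=1 (4/4), T=0 (4%4)
i=1: r=0*2+1+0=1, c=G=1
col: 0 vs 1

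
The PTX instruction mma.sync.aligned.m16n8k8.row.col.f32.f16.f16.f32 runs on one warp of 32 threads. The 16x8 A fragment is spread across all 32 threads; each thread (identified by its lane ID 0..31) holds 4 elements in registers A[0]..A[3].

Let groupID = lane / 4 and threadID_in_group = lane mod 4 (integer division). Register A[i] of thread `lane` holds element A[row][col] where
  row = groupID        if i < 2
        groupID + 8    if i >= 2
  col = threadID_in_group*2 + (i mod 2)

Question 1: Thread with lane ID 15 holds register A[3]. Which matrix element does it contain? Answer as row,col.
15: G=3,T=3
[3] (3+8,3*2+1) = (11,7)

11,7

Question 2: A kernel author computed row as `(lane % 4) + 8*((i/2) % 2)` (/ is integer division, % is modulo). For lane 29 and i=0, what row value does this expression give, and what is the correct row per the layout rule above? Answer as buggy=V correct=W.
buggy=1 correct=7

`(lane % 4) + 8*((i/2) % 2)`[29,0]->1
lane 29: gid=7 (29/4), tid=1 (29%4)
i=0: r=7+0=7, c=1*2+0=2
row: 1 vs 7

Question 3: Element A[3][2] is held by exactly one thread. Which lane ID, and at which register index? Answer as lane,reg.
r=3->g=3,rb=0  c=2->t=1,b0=0
L=3*4+1=13  i=0*2+0=0

13,0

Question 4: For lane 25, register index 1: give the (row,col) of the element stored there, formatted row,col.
L=25->gid=25>>2=6, tid=25&3=1
[1]->row 6+0=6  col 1·2+1=3

6,3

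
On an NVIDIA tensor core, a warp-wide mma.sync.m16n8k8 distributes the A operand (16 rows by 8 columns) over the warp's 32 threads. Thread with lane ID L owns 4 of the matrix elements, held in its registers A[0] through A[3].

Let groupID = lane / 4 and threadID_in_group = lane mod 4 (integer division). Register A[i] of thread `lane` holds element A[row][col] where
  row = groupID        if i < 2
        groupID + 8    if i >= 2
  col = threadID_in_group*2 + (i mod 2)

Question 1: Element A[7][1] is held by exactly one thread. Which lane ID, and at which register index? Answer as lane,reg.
28,1

r: 7->gid=7,r8=0  c: 1->tid=0,i&1=1
L=7*4+0=28  i=0*2+1=1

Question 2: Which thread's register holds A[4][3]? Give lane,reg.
r:4=>grp=4,rB=0  c:3=>tig=1,lo=1
L=4*4+1=17  i=0*2+1=1

17,1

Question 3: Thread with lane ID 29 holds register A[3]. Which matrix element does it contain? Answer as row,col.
29: g=7,t=1
[3] (7+8,1*2+1) = (15,3)

15,3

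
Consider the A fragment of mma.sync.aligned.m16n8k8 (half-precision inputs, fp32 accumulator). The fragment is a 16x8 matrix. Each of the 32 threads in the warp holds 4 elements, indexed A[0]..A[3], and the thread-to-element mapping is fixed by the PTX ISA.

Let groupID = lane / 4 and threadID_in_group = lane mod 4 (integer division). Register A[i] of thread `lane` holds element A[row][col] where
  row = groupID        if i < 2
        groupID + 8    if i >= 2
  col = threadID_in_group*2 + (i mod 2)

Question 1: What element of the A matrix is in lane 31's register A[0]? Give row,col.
7,6

lane 31→31/4=7, 31 mod 4=3
i=0  r:7+0→7  c:2·3+0→6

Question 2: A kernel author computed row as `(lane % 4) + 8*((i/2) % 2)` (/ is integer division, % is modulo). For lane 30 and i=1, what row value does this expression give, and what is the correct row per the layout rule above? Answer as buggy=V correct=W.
buggy=2 correct=7

`(lane % 4) + 8*((i/2) % 2)`[30,1]->2
lane 30->30/4=7, 30 mod 4=2
i=1  r:7+0->7  c:2·2+1->5
row: 2 vs 7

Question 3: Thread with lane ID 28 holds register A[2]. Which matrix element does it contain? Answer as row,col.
15,0

28: gr=7,th=0
[2] (7+8,0*2+0) = (15,0)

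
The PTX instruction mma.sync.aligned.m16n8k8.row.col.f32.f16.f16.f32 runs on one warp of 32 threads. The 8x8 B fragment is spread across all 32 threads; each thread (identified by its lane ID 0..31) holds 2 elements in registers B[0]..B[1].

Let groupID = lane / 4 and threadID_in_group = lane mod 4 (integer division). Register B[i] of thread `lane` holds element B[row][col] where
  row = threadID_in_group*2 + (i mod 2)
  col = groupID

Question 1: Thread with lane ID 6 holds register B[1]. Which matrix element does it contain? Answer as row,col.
5,1

6: g=1,t=2
[1] (2*2+1,1) = (5,1)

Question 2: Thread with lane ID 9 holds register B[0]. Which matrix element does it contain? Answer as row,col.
2,2

lane 9=>9/4=2, 9 mod 4=1
i=0  r:2·1+0=>2  c:2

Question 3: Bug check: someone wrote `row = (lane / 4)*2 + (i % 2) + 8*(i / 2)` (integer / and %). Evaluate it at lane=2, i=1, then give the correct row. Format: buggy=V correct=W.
buggy=1 correct=5

`(lane / 4)*2 + (i % 2) + 8*(i / 2)`[2,1]→1
2: G=0,T=2
[1] (2*2+1,0) = (5,0)
row: 1 vs 5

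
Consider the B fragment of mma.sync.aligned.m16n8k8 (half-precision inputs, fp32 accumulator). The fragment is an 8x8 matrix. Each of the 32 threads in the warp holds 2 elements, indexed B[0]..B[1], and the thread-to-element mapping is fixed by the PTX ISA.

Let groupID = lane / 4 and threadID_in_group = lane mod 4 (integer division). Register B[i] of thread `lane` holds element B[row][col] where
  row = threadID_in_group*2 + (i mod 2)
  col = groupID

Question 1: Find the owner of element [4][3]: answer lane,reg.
c=3→G=3  r=4→T=2,p=0
L=3*4+2=14  i=0=0

14,0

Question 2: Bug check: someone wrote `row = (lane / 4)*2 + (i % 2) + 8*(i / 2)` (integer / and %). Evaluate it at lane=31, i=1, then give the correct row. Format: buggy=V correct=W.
`(lane / 4)*2 + (i % 2) + 8*(i / 2)`[31,1]⇒15
lane 31⇒31/4=7, 31 mod 4=3
i=1  r:2·3+1⇒7  c:7
row: 15 vs 7

buggy=15 correct=7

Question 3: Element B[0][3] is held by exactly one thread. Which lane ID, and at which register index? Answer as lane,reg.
12,0

c=3⇒gr=3  r=0⇒th=0,odd=0
L=3*4+0=12  i=0=0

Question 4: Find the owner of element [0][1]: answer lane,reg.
c=1→G=1  r=0→T=0,p=0
L=1*4+0=4  i=0=0

4,0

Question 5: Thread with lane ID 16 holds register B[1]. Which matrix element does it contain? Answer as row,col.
1,4

L=16=>grp=16>>2=4, tig=16&3=0
[1]=>row 0·2+1=1  col grp=4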